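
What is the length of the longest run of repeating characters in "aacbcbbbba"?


Input: "aacbcbbbba"
Scanning for longest run:
  Position 1 ('a'): continues run of 'a', length=2
  Position 2 ('c'): new char, reset run to 1
  Position 3 ('b'): new char, reset run to 1
  Position 4 ('c'): new char, reset run to 1
  Position 5 ('b'): new char, reset run to 1
  Position 6 ('b'): continues run of 'b', length=2
  Position 7 ('b'): continues run of 'b', length=3
  Position 8 ('b'): continues run of 'b', length=4
  Position 9 ('a'): new char, reset run to 1
Longest run: 'b' with length 4

4


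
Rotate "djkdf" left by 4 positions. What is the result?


Input: "djkdf", rotate left by 4
First 4 characters: "djkd"
Remaining characters: "f"
Concatenate remaining + first: "f" + "djkd" = "fdjkd"

fdjkd


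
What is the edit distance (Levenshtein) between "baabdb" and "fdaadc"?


Computing edit distance: "baabdb" -> "fdaadc"
DP table:
           f    d    a    a    d    c
      0    1    2    3    4    5    6
  b   1    1    2    3    4    5    6
  a   2    2    2    2    3    4    5
  a   3    3    3    2    2    3    4
  b   4    4    4    3    3    3    4
  d   5    5    4    4    4    3    4
  b   6    6    5    5    5    4    4
Edit distance = dp[6][6] = 4

4


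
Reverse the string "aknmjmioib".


Input: aknmjmioib
Reading characters right to left:
  Position 9: 'b'
  Position 8: 'i'
  Position 7: 'o'
  Position 6: 'i'
  Position 5: 'm'
  Position 4: 'j'
  Position 3: 'm'
  Position 2: 'n'
  Position 1: 'k'
  Position 0: 'a'
Reversed: bioimjmnka

bioimjmnka


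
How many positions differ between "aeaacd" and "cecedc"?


Comparing "aeaacd" and "cecedc" position by position:
  Position 0: 'a' vs 'c' => DIFFER
  Position 1: 'e' vs 'e' => same
  Position 2: 'a' vs 'c' => DIFFER
  Position 3: 'a' vs 'e' => DIFFER
  Position 4: 'c' vs 'd' => DIFFER
  Position 5: 'd' vs 'c' => DIFFER
Positions that differ: 5

5


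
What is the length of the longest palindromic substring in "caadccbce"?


Input: "caadccbce"
Checking substrings for palindromes:
  [5:8] "cbc" (len 3) => palindrome
  [1:3] "aa" (len 2) => palindrome
  [4:6] "cc" (len 2) => palindrome
Longest palindromic substring: "cbc" with length 3

3


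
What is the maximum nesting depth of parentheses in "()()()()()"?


Input: "()()()()()"
Tracking depth:
  Position 0 '(': depth becomes 1
  Position 1 ')': depth becomes 0
  Position 2 '(': depth becomes 1
  Position 3 ')': depth becomes 0
  Position 4 '(': depth becomes 1
  Position 5 ')': depth becomes 0
  Position 6 '(': depth becomes 1
  Position 7 ')': depth becomes 0
  Position 8 '(': depth becomes 1
  Position 9 ')': depth becomes 0
Maximum depth reached: 1

1


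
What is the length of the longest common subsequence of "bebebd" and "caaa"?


LCS of "bebebd" and "caaa"
DP table:
           c    a    a    a
      0    0    0    0    0
  b   0    0    0    0    0
  e   0    0    0    0    0
  b   0    0    0    0    0
  e   0    0    0    0    0
  b   0    0    0    0    0
  d   0    0    0    0    0
LCS length = dp[6][4] = 0

0


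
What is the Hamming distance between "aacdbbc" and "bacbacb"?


Comparing "aacdbbc" and "bacbacb" position by position:
  Position 0: 'a' vs 'b' => differ
  Position 1: 'a' vs 'a' => same
  Position 2: 'c' vs 'c' => same
  Position 3: 'd' vs 'b' => differ
  Position 4: 'b' vs 'a' => differ
  Position 5: 'b' vs 'c' => differ
  Position 6: 'c' vs 'b' => differ
Total differences (Hamming distance): 5

5


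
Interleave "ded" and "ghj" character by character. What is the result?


Interleaving "ded" and "ghj":
  Position 0: 'd' from first, 'g' from second => "dg"
  Position 1: 'e' from first, 'h' from second => "eh"
  Position 2: 'd' from first, 'j' from second => "dj"
Result: dgehdj

dgehdj


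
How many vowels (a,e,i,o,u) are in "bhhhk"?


Input: bhhhk
Checking each character:
  'b' at position 0: consonant
  'h' at position 1: consonant
  'h' at position 2: consonant
  'h' at position 3: consonant
  'k' at position 4: consonant
Total vowels: 0

0


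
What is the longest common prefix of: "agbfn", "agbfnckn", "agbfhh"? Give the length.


Words: agbfn, agbfnckn, agbfhh
  Position 0: all 'a' => match
  Position 1: all 'g' => match
  Position 2: all 'b' => match
  Position 3: all 'f' => match
  Position 4: ('n', 'n', 'h') => mismatch, stop
LCP = "agbf" (length 4)

4


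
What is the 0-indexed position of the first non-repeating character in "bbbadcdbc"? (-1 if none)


Input: bbbadcdbc
Character frequencies:
  'a': 1
  'b': 4
  'c': 2
  'd': 2
Scanning left to right for freq == 1:
  Position 0 ('b'): freq=4, skip
  Position 1 ('b'): freq=4, skip
  Position 2 ('b'): freq=4, skip
  Position 3 ('a'): unique! => answer = 3

3


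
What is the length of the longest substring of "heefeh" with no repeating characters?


Input: "heefeh"
Sliding window (track last position of each char):
  Position 0 ('h'): window [0,0] length 1 -- new best
  Position 1 ('e'): window [0,1] length 2 -- new best
  Position 2 ('e'): repeat (last at 1), move window start to 2
  Position 2 ('e'): window [2,2] length 1
  Position 3 ('f'): window [2,3] length 2
  Position 4 ('e'): repeat (last at 2), move window start to 3
  Position 4 ('e'): window [3,4] length 2
  Position 5 ('h'): window [3,5] length 3 -- new best
Longest substring with no repeats: "feh" with length 3

3


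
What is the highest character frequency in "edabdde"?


Input: edabdde
Character counts:
  'a': 1
  'b': 1
  'd': 3
  'e': 2
Maximum frequency: 3

3


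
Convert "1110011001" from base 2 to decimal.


Input: "1110011001" in base 2
Positional expansion:
  Digit '1' (value 1) x 2^9 = 512
  Digit '1' (value 1) x 2^8 = 256
  Digit '1' (value 1) x 2^7 = 128
  Digit '0' (value 0) x 2^6 = 0
  Digit '0' (value 0) x 2^5 = 0
  Digit '1' (value 1) x 2^4 = 16
  Digit '1' (value 1) x 2^3 = 8
  Digit '0' (value 0) x 2^2 = 0
  Digit '0' (value 0) x 2^1 = 0
  Digit '1' (value 1) x 2^0 = 1
Sum = 921

921


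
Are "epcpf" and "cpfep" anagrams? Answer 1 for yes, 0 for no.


Strings: "epcpf", "cpfep"
Sorted first:  cefpp
Sorted second: cefpp
Sorted forms match => anagrams

1


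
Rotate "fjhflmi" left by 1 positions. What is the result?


Input: "fjhflmi", rotate left by 1
First 1 characters: "f"
Remaining characters: "jhflmi"
Concatenate remaining + first: "jhflmi" + "f" = "jhflmif"

jhflmif


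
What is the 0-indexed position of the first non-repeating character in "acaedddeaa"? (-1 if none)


Input: acaedddeaa
Character frequencies:
  'a': 4
  'c': 1
  'd': 3
  'e': 2
Scanning left to right for freq == 1:
  Position 0 ('a'): freq=4, skip
  Position 1 ('c'): unique! => answer = 1

1


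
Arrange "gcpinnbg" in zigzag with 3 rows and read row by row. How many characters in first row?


Zigzag "gcpinnbg" into 3 rows:
Placing characters:
  'g' => row 0
  'c' => row 1
  'p' => row 2
  'i' => row 1
  'n' => row 0
  'n' => row 1
  'b' => row 2
  'g' => row 1
Rows:
  Row 0: "gn"
  Row 1: "cing"
  Row 2: "pb"
First row length: 2

2


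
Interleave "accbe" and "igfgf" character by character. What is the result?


Interleaving "accbe" and "igfgf":
  Position 0: 'a' from first, 'i' from second => "ai"
  Position 1: 'c' from first, 'g' from second => "cg"
  Position 2: 'c' from first, 'f' from second => "cf"
  Position 3: 'b' from first, 'g' from second => "bg"
  Position 4: 'e' from first, 'f' from second => "ef"
Result: aicgcfbgef

aicgcfbgef


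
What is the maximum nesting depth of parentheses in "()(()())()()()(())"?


Input: "()(()())()()()(())"
Tracking depth:
  Position 0 '(': depth becomes 1
  Position 1 ')': depth becomes 0
  Position 2 '(': depth becomes 1
  Position 3 '(': depth becomes 2
  Position 4 ')': depth becomes 1
  Position 5 '(': depth becomes 2
  Position 6 ')': depth becomes 1
  Position 7 ')': depth becomes 0
  Position 8 '(': depth becomes 1
  Position 9 ')': depth becomes 0
  Position 10 '(': depth becomes 1
  Position 11 ')': depth becomes 0
  Position 12 '(': depth becomes 1
  Position 13 ')': depth becomes 0
  Position 14 '(': depth becomes 1
  Position 15 '(': depth becomes 2
  Position 16 ')': depth becomes 1
  Position 17 ')': depth becomes 0
Maximum depth reached: 2

2


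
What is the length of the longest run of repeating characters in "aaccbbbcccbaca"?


Input: "aaccbbbcccbaca"
Scanning for longest run:
  Position 1 ('a'): continues run of 'a', length=2
  Position 2 ('c'): new char, reset run to 1
  Position 3 ('c'): continues run of 'c', length=2
  Position 4 ('b'): new char, reset run to 1
  Position 5 ('b'): continues run of 'b', length=2
  Position 6 ('b'): continues run of 'b', length=3
  Position 7 ('c'): new char, reset run to 1
  Position 8 ('c'): continues run of 'c', length=2
  Position 9 ('c'): continues run of 'c', length=3
  Position 10 ('b'): new char, reset run to 1
  Position 11 ('a'): new char, reset run to 1
  Position 12 ('c'): new char, reset run to 1
  Position 13 ('a'): new char, reset run to 1
Longest run: 'b' with length 3

3


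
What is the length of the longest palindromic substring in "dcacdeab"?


Input: "dcacdeab"
Checking substrings for palindromes:
  [0:5] "dcacd" (len 5) => palindrome
  [1:4] "cac" (len 3) => palindrome
Longest palindromic substring: "dcacd" with length 5

5


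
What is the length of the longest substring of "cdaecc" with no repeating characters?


Input: "cdaecc"
Sliding window (track last position of each char):
  Position 0 ('c'): window [0,0] length 1 -- new best
  Position 1 ('d'): window [0,1] length 2 -- new best
  Position 2 ('a'): window [0,2] length 3 -- new best
  Position 3 ('e'): window [0,3] length 4 -- new best
  Position 4 ('c'): repeat (last at 0), move window start to 1
  Position 4 ('c'): window [1,4] length 4
  Position 5 ('c'): repeat (last at 4), move window start to 5
  Position 5 ('c'): window [5,5] length 1
Longest substring with no repeats: "cdae" with length 4

4


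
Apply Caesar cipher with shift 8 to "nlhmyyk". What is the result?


Caesar cipher: shift "nlhmyyk" by 8
  'n' (pos 13) + 8 = pos 21 = 'v'
  'l' (pos 11) + 8 = pos 19 = 't'
  'h' (pos 7) + 8 = pos 15 = 'p'
  'm' (pos 12) + 8 = pos 20 = 'u'
  'y' (pos 24) + 8 = pos 6 = 'g'
  'y' (pos 24) + 8 = pos 6 = 'g'
  'k' (pos 10) + 8 = pos 18 = 's'
Result: vtpuggs

vtpuggs


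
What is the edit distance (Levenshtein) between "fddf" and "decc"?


Computing edit distance: "fddf" -> "decc"
DP table:
           d    e    c    c
      0    1    2    3    4
  f   1    1    2    3    4
  d   2    1    2    3    4
  d   3    2    2    3    4
  f   4    3    3    3    4
Edit distance = dp[4][4] = 4

4


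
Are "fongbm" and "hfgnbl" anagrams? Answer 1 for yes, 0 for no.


Strings: "fongbm", "hfgnbl"
Sorted first:  bfgmno
Sorted second: bfghln
Differ at position 3: 'm' vs 'h' => not anagrams

0


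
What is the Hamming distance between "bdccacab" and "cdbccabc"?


Comparing "bdccacab" and "cdbccabc" position by position:
  Position 0: 'b' vs 'c' => differ
  Position 1: 'd' vs 'd' => same
  Position 2: 'c' vs 'b' => differ
  Position 3: 'c' vs 'c' => same
  Position 4: 'a' vs 'c' => differ
  Position 5: 'c' vs 'a' => differ
  Position 6: 'a' vs 'b' => differ
  Position 7: 'b' vs 'c' => differ
Total differences (Hamming distance): 6

6


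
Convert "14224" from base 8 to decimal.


Input: "14224" in base 8
Positional expansion:
  Digit '1' (value 1) x 8^4 = 4096
  Digit '4' (value 4) x 8^3 = 2048
  Digit '2' (value 2) x 8^2 = 128
  Digit '2' (value 2) x 8^1 = 16
  Digit '4' (value 4) x 8^0 = 4
Sum = 6292

6292


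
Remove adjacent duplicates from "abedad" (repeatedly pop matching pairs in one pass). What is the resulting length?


Input: abedad
Stack-based adjacent duplicate removal:
  Read 'a': push. Stack: a
  Read 'b': push. Stack: ab
  Read 'e': push. Stack: abe
  Read 'd': push. Stack: abed
  Read 'a': push. Stack: abeda
  Read 'd': push. Stack: abedad
Final stack: "abedad" (length 6)

6


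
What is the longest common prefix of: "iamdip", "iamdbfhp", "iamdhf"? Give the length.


Words: iamdip, iamdbfhp, iamdhf
  Position 0: all 'i' => match
  Position 1: all 'a' => match
  Position 2: all 'm' => match
  Position 3: all 'd' => match
  Position 4: ('i', 'b', 'h') => mismatch, stop
LCP = "iamd" (length 4)

4


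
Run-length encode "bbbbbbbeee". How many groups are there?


Input: bbbbbbbeee
Scanning for consecutive runs:
  Group 1: 'b' x 7 (positions 0-6)
  Group 2: 'e' x 3 (positions 7-9)
Total groups: 2

2


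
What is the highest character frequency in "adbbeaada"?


Input: adbbeaada
Character counts:
  'a': 4
  'b': 2
  'd': 2
  'e': 1
Maximum frequency: 4

4


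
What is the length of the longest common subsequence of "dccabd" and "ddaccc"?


LCS of "dccabd" and "ddaccc"
DP table:
           d    d    a    c    c    c
      0    0    0    0    0    0    0
  d   0    1    1    1    1    1    1
  c   0    1    1    1    2    2    2
  c   0    1    1    1    2    3    3
  a   0    1    1    2    2    3    3
  b   0    1    1    2    2    3    3
  d   0    1    2    2    2    3    3
LCS length = dp[6][6] = 3

3


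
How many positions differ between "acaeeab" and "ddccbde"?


Comparing "acaeeab" and "ddccbde" position by position:
  Position 0: 'a' vs 'd' => DIFFER
  Position 1: 'c' vs 'd' => DIFFER
  Position 2: 'a' vs 'c' => DIFFER
  Position 3: 'e' vs 'c' => DIFFER
  Position 4: 'e' vs 'b' => DIFFER
  Position 5: 'a' vs 'd' => DIFFER
  Position 6: 'b' vs 'e' => DIFFER
Positions that differ: 7

7


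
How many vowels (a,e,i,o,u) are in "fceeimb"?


Input: fceeimb
Checking each character:
  'f' at position 0: consonant
  'c' at position 1: consonant
  'e' at position 2: vowel (running total: 1)
  'e' at position 3: vowel (running total: 2)
  'i' at position 4: vowel (running total: 3)
  'm' at position 5: consonant
  'b' at position 6: consonant
Total vowels: 3

3


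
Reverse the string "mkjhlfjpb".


Input: mkjhlfjpb
Reading characters right to left:
  Position 8: 'b'
  Position 7: 'p'
  Position 6: 'j'
  Position 5: 'f'
  Position 4: 'l'
  Position 3: 'h'
  Position 2: 'j'
  Position 1: 'k'
  Position 0: 'm'
Reversed: bpjflhjkm

bpjflhjkm


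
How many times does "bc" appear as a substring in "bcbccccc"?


Searching for "bc" in "bcbccccc"
Scanning each position:
  Position 0: "bc" => MATCH
  Position 1: "cb" => no
  Position 2: "bc" => MATCH
  Position 3: "cc" => no
  Position 4: "cc" => no
  Position 5: "cc" => no
  Position 6: "cc" => no
Total occurrences: 2

2


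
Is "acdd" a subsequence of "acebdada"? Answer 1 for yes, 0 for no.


Check if "acdd" is a subsequence of "acebdada"
Greedy scan:
  Position 0 ('a'): matches sub[0] = 'a'
  Position 1 ('c'): matches sub[1] = 'c'
  Position 2 ('e'): no match needed
  Position 3 ('b'): no match needed
  Position 4 ('d'): matches sub[2] = 'd'
  Position 5 ('a'): no match needed
  Position 6 ('d'): matches sub[3] = 'd'
  Position 7 ('a'): no match needed
All 4 characters matched => is a subsequence

1


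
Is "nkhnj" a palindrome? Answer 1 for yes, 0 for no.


Input: nkhnj
Reversed: jnhkn
  Compare pos 0 ('n') with pos 4 ('j'): MISMATCH
  Compare pos 1 ('k') with pos 3 ('n'): MISMATCH
Result: not a palindrome

0


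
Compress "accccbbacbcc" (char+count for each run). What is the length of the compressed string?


Input: accccbbacbcc
Runs:
  'a' x 1 => "a1"
  'c' x 4 => "c4"
  'b' x 2 => "b2"
  'a' x 1 => "a1"
  'c' x 1 => "c1"
  'b' x 1 => "b1"
  'c' x 2 => "c2"
Compressed: "a1c4b2a1c1b1c2"
Compressed length: 14

14


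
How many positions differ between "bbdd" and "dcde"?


Comparing "bbdd" and "dcde" position by position:
  Position 0: 'b' vs 'd' => DIFFER
  Position 1: 'b' vs 'c' => DIFFER
  Position 2: 'd' vs 'd' => same
  Position 3: 'd' vs 'e' => DIFFER
Positions that differ: 3

3


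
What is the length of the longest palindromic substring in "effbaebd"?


Input: "effbaebd"
Checking substrings for palindromes:
  [1:3] "ff" (len 2) => palindrome
Longest palindromic substring: "ff" with length 2

2


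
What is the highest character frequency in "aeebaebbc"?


Input: aeebaebbc
Character counts:
  'a': 2
  'b': 3
  'c': 1
  'e': 3
Maximum frequency: 3

3


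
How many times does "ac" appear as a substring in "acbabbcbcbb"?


Searching for "ac" in "acbabbcbcbb"
Scanning each position:
  Position 0: "ac" => MATCH
  Position 1: "cb" => no
  Position 2: "ba" => no
  Position 3: "ab" => no
  Position 4: "bb" => no
  Position 5: "bc" => no
  Position 6: "cb" => no
  Position 7: "bc" => no
  Position 8: "cb" => no
  Position 9: "bb" => no
Total occurrences: 1

1


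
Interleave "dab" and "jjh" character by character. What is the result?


Interleaving "dab" and "jjh":
  Position 0: 'd' from first, 'j' from second => "dj"
  Position 1: 'a' from first, 'j' from second => "aj"
  Position 2: 'b' from first, 'h' from second => "bh"
Result: djajbh

djajbh


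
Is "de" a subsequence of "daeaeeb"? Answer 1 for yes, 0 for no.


Check if "de" is a subsequence of "daeaeeb"
Greedy scan:
  Position 0 ('d'): matches sub[0] = 'd'
  Position 1 ('a'): no match needed
  Position 2 ('e'): matches sub[1] = 'e'
  Position 3 ('a'): no match needed
  Position 4 ('e'): no match needed
  Position 5 ('e'): no match needed
  Position 6 ('b'): no match needed
All 2 characters matched => is a subsequence

1


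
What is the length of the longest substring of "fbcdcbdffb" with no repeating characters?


Input: "fbcdcbdffb"
Sliding window (track last position of each char):
  Position 0 ('f'): window [0,0] length 1 -- new best
  Position 1 ('b'): window [0,1] length 2 -- new best
  Position 2 ('c'): window [0,2] length 3 -- new best
  Position 3 ('d'): window [0,3] length 4 -- new best
  Position 4 ('c'): repeat (last at 2), move window start to 3
  Position 4 ('c'): window [3,4] length 2
  Position 5 ('b'): window [3,5] length 3
  Position 6 ('d'): repeat (last at 3), move window start to 4
  Position 6 ('d'): window [4,6] length 3
  Position 7 ('f'): window [4,7] length 4
  Position 8 ('f'): repeat (last at 7), move window start to 8
  Position 8 ('f'): window [8,8] length 1
  Position 9 ('b'): window [8,9] length 2
Longest substring with no repeats: "fbcd" with length 4

4


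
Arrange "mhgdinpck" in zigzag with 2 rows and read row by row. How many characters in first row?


Zigzag "mhgdinpck" into 2 rows:
Placing characters:
  'm' => row 0
  'h' => row 1
  'g' => row 0
  'd' => row 1
  'i' => row 0
  'n' => row 1
  'p' => row 0
  'c' => row 1
  'k' => row 0
Rows:
  Row 0: "mgipk"
  Row 1: "hdnc"
First row length: 5

5


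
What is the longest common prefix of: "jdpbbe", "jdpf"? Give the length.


Words: jdpbbe, jdpf
  Position 0: all 'j' => match
  Position 1: all 'd' => match
  Position 2: all 'p' => match
  Position 3: ('b', 'f') => mismatch, stop
LCP = "jdp" (length 3)

3


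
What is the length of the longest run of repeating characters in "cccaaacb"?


Input: "cccaaacb"
Scanning for longest run:
  Position 1 ('c'): continues run of 'c', length=2
  Position 2 ('c'): continues run of 'c', length=3
  Position 3 ('a'): new char, reset run to 1
  Position 4 ('a'): continues run of 'a', length=2
  Position 5 ('a'): continues run of 'a', length=3
  Position 6 ('c'): new char, reset run to 1
  Position 7 ('b'): new char, reset run to 1
Longest run: 'c' with length 3

3


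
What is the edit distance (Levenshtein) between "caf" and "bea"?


Computing edit distance: "caf" -> "bea"
DP table:
           b    e    a
      0    1    2    3
  c   1    1    2    3
  a   2    2    2    2
  f   3    3    3    3
Edit distance = dp[3][3] = 3

3


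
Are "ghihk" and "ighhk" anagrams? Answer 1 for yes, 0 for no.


Strings: "ghihk", "ighhk"
Sorted first:  ghhik
Sorted second: ghhik
Sorted forms match => anagrams

1


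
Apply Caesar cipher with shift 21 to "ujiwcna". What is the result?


Caesar cipher: shift "ujiwcna" by 21
  'u' (pos 20) + 21 = pos 15 = 'p'
  'j' (pos 9) + 21 = pos 4 = 'e'
  'i' (pos 8) + 21 = pos 3 = 'd'
  'w' (pos 22) + 21 = pos 17 = 'r'
  'c' (pos 2) + 21 = pos 23 = 'x'
  'n' (pos 13) + 21 = pos 8 = 'i'
  'a' (pos 0) + 21 = pos 21 = 'v'
Result: pedrxiv

pedrxiv


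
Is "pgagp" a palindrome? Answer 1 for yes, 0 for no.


Input: pgagp
Reversed: pgagp
  Compare pos 0 ('p') with pos 4 ('p'): match
  Compare pos 1 ('g') with pos 3 ('g'): match
Result: palindrome

1


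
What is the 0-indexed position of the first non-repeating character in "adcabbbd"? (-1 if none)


Input: adcabbbd
Character frequencies:
  'a': 2
  'b': 3
  'c': 1
  'd': 2
Scanning left to right for freq == 1:
  Position 0 ('a'): freq=2, skip
  Position 1 ('d'): freq=2, skip
  Position 2 ('c'): unique! => answer = 2

2


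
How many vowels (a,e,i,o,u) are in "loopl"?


Input: loopl
Checking each character:
  'l' at position 0: consonant
  'o' at position 1: vowel (running total: 1)
  'o' at position 2: vowel (running total: 2)
  'p' at position 3: consonant
  'l' at position 4: consonant
Total vowels: 2

2


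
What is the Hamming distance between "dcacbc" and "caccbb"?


Comparing "dcacbc" and "caccbb" position by position:
  Position 0: 'd' vs 'c' => differ
  Position 1: 'c' vs 'a' => differ
  Position 2: 'a' vs 'c' => differ
  Position 3: 'c' vs 'c' => same
  Position 4: 'b' vs 'b' => same
  Position 5: 'c' vs 'b' => differ
Total differences (Hamming distance): 4

4


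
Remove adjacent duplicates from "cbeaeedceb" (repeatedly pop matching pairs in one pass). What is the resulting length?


Input: cbeaeedceb
Stack-based adjacent duplicate removal:
  Read 'c': push. Stack: c
  Read 'b': push. Stack: cb
  Read 'e': push. Stack: cbe
  Read 'a': push. Stack: cbea
  Read 'e': push. Stack: cbeae
  Read 'e': matches stack top 'e' => pop. Stack: cbea
  Read 'd': push. Stack: cbead
  Read 'c': push. Stack: cbeadc
  Read 'e': push. Stack: cbeadce
  Read 'b': push. Stack: cbeadceb
Final stack: "cbeadceb" (length 8)

8


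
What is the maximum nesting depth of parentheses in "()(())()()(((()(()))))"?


Input: "()(())()()(((()(()))))"
Tracking depth:
  Position 0 '(': depth becomes 1
  Position 1 ')': depth becomes 0
  Position 2 '(': depth becomes 1
  Position 3 '(': depth becomes 2
  Position 4 ')': depth becomes 1
  Position 5 ')': depth becomes 0
  Position 6 '(': depth becomes 1
  Position 7 ')': depth becomes 0
  Position 8 '(': depth becomes 1
  Position 9 ')': depth becomes 0
  Position 10 '(': depth becomes 1
  Position 11 '(': depth becomes 2
  Position 12 '(': depth becomes 3
  Position 13 '(': depth becomes 4
  Position 14 ')': depth becomes 3
  Position 15 '(': depth becomes 4
  Position 16 '(': depth becomes 5
  Position 17 ')': depth becomes 4
  Position 18 ')': depth becomes 3
  Position 19 ')': depth becomes 2
  Position 20 ')': depth becomes 1
  Position 21 ')': depth becomes 0
Maximum depth reached: 5

5


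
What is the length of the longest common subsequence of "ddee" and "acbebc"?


LCS of "ddee" and "acbebc"
DP table:
           a    c    b    e    b    c
      0    0    0    0    0    0    0
  d   0    0    0    0    0    0    0
  d   0    0    0    0    0    0    0
  e   0    0    0    0    1    1    1
  e   0    0    0    0    1    1    1
LCS length = dp[4][6] = 1

1


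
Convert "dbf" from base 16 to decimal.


Input: "dbf" in base 16
Positional expansion:
  Digit 'd' (value 13) x 16^2 = 3328
  Digit 'b' (value 11) x 16^1 = 176
  Digit 'f' (value 15) x 16^0 = 15
Sum = 3519

3519


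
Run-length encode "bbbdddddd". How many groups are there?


Input: bbbdddddd
Scanning for consecutive runs:
  Group 1: 'b' x 3 (positions 0-2)
  Group 2: 'd' x 6 (positions 3-8)
Total groups: 2

2


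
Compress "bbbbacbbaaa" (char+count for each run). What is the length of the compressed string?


Input: bbbbacbbaaa
Runs:
  'b' x 4 => "b4"
  'a' x 1 => "a1"
  'c' x 1 => "c1"
  'b' x 2 => "b2"
  'a' x 3 => "a3"
Compressed: "b4a1c1b2a3"
Compressed length: 10

10


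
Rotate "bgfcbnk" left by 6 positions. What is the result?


Input: "bgfcbnk", rotate left by 6
First 6 characters: "bgfcbn"
Remaining characters: "k"
Concatenate remaining + first: "k" + "bgfcbn" = "kbgfcbn"

kbgfcbn


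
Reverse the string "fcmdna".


Input: fcmdna
Reading characters right to left:
  Position 5: 'a'
  Position 4: 'n'
  Position 3: 'd'
  Position 2: 'm'
  Position 1: 'c'
  Position 0: 'f'
Reversed: andmcf

andmcf


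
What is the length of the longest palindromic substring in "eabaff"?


Input: "eabaff"
Checking substrings for palindromes:
  [1:4] "aba" (len 3) => palindrome
  [4:6] "ff" (len 2) => palindrome
Longest palindromic substring: "aba" with length 3

3


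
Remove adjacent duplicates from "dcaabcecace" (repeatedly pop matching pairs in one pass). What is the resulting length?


Input: dcaabcecace
Stack-based adjacent duplicate removal:
  Read 'd': push. Stack: d
  Read 'c': push. Stack: dc
  Read 'a': push. Stack: dca
  Read 'a': matches stack top 'a' => pop. Stack: dc
  Read 'b': push. Stack: dcb
  Read 'c': push. Stack: dcbc
  Read 'e': push. Stack: dcbce
  Read 'c': push. Stack: dcbcec
  Read 'a': push. Stack: dcbceca
  Read 'c': push. Stack: dcbcecac
  Read 'e': push. Stack: dcbcecace
Final stack: "dcbcecace" (length 9)

9


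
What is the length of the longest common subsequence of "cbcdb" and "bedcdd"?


LCS of "cbcdb" and "bedcdd"
DP table:
           b    e    d    c    d    d
      0    0    0    0    0    0    0
  c   0    0    0    0    1    1    1
  b   0    1    1    1    1    1    1
  c   0    1    1    1    2    2    2
  d   0    1    1    2    2    3    3
  b   0    1    1    2    2    3    3
LCS length = dp[5][6] = 3

3


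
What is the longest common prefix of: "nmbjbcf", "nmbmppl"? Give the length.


Words: nmbjbcf, nmbmppl
  Position 0: all 'n' => match
  Position 1: all 'm' => match
  Position 2: all 'b' => match
  Position 3: ('j', 'm') => mismatch, stop
LCP = "nmb" (length 3)

3


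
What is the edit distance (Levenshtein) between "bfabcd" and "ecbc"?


Computing edit distance: "bfabcd" -> "ecbc"
DP table:
           e    c    b    c
      0    1    2    3    4
  b   1    1    2    2    3
  f   2    2    2    3    3
  a   3    3    3    3    4
  b   4    4    4    3    4
  c   5    5    4    4    3
  d   6    6    5    5    4
Edit distance = dp[6][4] = 4

4


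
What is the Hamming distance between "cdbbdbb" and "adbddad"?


Comparing "cdbbdbb" and "adbddad" position by position:
  Position 0: 'c' vs 'a' => differ
  Position 1: 'd' vs 'd' => same
  Position 2: 'b' vs 'b' => same
  Position 3: 'b' vs 'd' => differ
  Position 4: 'd' vs 'd' => same
  Position 5: 'b' vs 'a' => differ
  Position 6: 'b' vs 'd' => differ
Total differences (Hamming distance): 4

4


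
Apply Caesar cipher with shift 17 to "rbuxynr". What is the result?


Caesar cipher: shift "rbuxynr" by 17
  'r' (pos 17) + 17 = pos 8 = 'i'
  'b' (pos 1) + 17 = pos 18 = 's'
  'u' (pos 20) + 17 = pos 11 = 'l'
  'x' (pos 23) + 17 = pos 14 = 'o'
  'y' (pos 24) + 17 = pos 15 = 'p'
  'n' (pos 13) + 17 = pos 4 = 'e'
  'r' (pos 17) + 17 = pos 8 = 'i'
Result: islopei

islopei


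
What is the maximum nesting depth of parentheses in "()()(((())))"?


Input: "()()(((())))"
Tracking depth:
  Position 0 '(': depth becomes 1
  Position 1 ')': depth becomes 0
  Position 2 '(': depth becomes 1
  Position 3 ')': depth becomes 0
  Position 4 '(': depth becomes 1
  Position 5 '(': depth becomes 2
  Position 6 '(': depth becomes 3
  Position 7 '(': depth becomes 4
  Position 8 ')': depth becomes 3
  Position 9 ')': depth becomes 2
  Position 10 ')': depth becomes 1
  Position 11 ')': depth becomes 0
Maximum depth reached: 4

4


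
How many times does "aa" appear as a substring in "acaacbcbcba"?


Searching for "aa" in "acaacbcbcba"
Scanning each position:
  Position 0: "ac" => no
  Position 1: "ca" => no
  Position 2: "aa" => MATCH
  Position 3: "ac" => no
  Position 4: "cb" => no
  Position 5: "bc" => no
  Position 6: "cb" => no
  Position 7: "bc" => no
  Position 8: "cb" => no
  Position 9: "ba" => no
Total occurrences: 1

1


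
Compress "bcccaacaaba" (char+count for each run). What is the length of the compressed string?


Input: bcccaacaaba
Runs:
  'b' x 1 => "b1"
  'c' x 3 => "c3"
  'a' x 2 => "a2"
  'c' x 1 => "c1"
  'a' x 2 => "a2"
  'b' x 1 => "b1"
  'a' x 1 => "a1"
Compressed: "b1c3a2c1a2b1a1"
Compressed length: 14

14


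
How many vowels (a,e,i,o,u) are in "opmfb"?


Input: opmfb
Checking each character:
  'o' at position 0: vowel (running total: 1)
  'p' at position 1: consonant
  'm' at position 2: consonant
  'f' at position 3: consonant
  'b' at position 4: consonant
Total vowels: 1

1


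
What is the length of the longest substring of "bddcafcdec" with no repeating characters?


Input: "bddcafcdec"
Sliding window (track last position of each char):
  Position 0 ('b'): window [0,0] length 1 -- new best
  Position 1 ('d'): window [0,1] length 2 -- new best
  Position 2 ('d'): repeat (last at 1), move window start to 2
  Position 2 ('d'): window [2,2] length 1
  Position 3 ('c'): window [2,3] length 2
  Position 4 ('a'): window [2,4] length 3 -- new best
  Position 5 ('f'): window [2,5] length 4 -- new best
  Position 6 ('c'): repeat (last at 3), move window start to 4
  Position 6 ('c'): window [4,6] length 3
  Position 7 ('d'): window [4,7] length 4
  Position 8 ('e'): window [4,8] length 5 -- new best
  Position 9 ('c'): repeat (last at 6), move window start to 7
  Position 9 ('c'): window [7,9] length 3
Longest substring with no repeats: "afcde" with length 5

5


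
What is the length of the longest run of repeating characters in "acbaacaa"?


Input: "acbaacaa"
Scanning for longest run:
  Position 1 ('c'): new char, reset run to 1
  Position 2 ('b'): new char, reset run to 1
  Position 3 ('a'): new char, reset run to 1
  Position 4 ('a'): continues run of 'a', length=2
  Position 5 ('c'): new char, reset run to 1
  Position 6 ('a'): new char, reset run to 1
  Position 7 ('a'): continues run of 'a', length=2
Longest run: 'a' with length 2

2


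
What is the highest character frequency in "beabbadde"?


Input: beabbadde
Character counts:
  'a': 2
  'b': 3
  'd': 2
  'e': 2
Maximum frequency: 3

3


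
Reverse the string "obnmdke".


Input: obnmdke
Reading characters right to left:
  Position 6: 'e'
  Position 5: 'k'
  Position 4: 'd'
  Position 3: 'm'
  Position 2: 'n'
  Position 1: 'b'
  Position 0: 'o'
Reversed: ekdmnbo

ekdmnbo


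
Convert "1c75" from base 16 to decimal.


Input: "1c75" in base 16
Positional expansion:
  Digit '1' (value 1) x 16^3 = 4096
  Digit 'c' (value 12) x 16^2 = 3072
  Digit '7' (value 7) x 16^1 = 112
  Digit '5' (value 5) x 16^0 = 5
Sum = 7285

7285


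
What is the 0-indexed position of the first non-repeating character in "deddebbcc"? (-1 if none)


Input: deddebbcc
Character frequencies:
  'b': 2
  'c': 2
  'd': 3
  'e': 2
Scanning left to right for freq == 1:
  Position 0 ('d'): freq=3, skip
  Position 1 ('e'): freq=2, skip
  Position 2 ('d'): freq=3, skip
  Position 3 ('d'): freq=3, skip
  Position 4 ('e'): freq=2, skip
  Position 5 ('b'): freq=2, skip
  Position 6 ('b'): freq=2, skip
  Position 7 ('c'): freq=2, skip
  Position 8 ('c'): freq=2, skip
  No unique character found => answer = -1

-1


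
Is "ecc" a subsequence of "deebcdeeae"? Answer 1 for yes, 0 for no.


Check if "ecc" is a subsequence of "deebcdeeae"
Greedy scan:
  Position 0 ('d'): no match needed
  Position 1 ('e'): matches sub[0] = 'e'
  Position 2 ('e'): no match needed
  Position 3 ('b'): no match needed
  Position 4 ('c'): matches sub[1] = 'c'
  Position 5 ('d'): no match needed
  Position 6 ('e'): no match needed
  Position 7 ('e'): no match needed
  Position 8 ('a'): no match needed
  Position 9 ('e'): no match needed
Only matched 2/3 characters => not a subsequence

0


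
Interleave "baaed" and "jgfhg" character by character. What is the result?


Interleaving "baaed" and "jgfhg":
  Position 0: 'b' from first, 'j' from second => "bj"
  Position 1: 'a' from first, 'g' from second => "ag"
  Position 2: 'a' from first, 'f' from second => "af"
  Position 3: 'e' from first, 'h' from second => "eh"
  Position 4: 'd' from first, 'g' from second => "dg"
Result: bjagafehdg

bjagafehdg


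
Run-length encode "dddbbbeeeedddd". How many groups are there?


Input: dddbbbeeeedddd
Scanning for consecutive runs:
  Group 1: 'd' x 3 (positions 0-2)
  Group 2: 'b' x 3 (positions 3-5)
  Group 3: 'e' x 4 (positions 6-9)
  Group 4: 'd' x 4 (positions 10-13)
Total groups: 4

4


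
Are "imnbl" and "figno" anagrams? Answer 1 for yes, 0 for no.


Strings: "imnbl", "figno"
Sorted first:  bilmn
Sorted second: fgino
Differ at position 0: 'b' vs 'f' => not anagrams

0


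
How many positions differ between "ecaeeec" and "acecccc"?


Comparing "ecaeeec" and "acecccc" position by position:
  Position 0: 'e' vs 'a' => DIFFER
  Position 1: 'c' vs 'c' => same
  Position 2: 'a' vs 'e' => DIFFER
  Position 3: 'e' vs 'c' => DIFFER
  Position 4: 'e' vs 'c' => DIFFER
  Position 5: 'e' vs 'c' => DIFFER
  Position 6: 'c' vs 'c' => same
Positions that differ: 5

5


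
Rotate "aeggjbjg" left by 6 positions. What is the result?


Input: "aeggjbjg", rotate left by 6
First 6 characters: "aeggjb"
Remaining characters: "jg"
Concatenate remaining + first: "jg" + "aeggjb" = "jgaeggjb"

jgaeggjb


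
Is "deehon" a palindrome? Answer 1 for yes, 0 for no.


Input: deehon
Reversed: noheed
  Compare pos 0 ('d') with pos 5 ('n'): MISMATCH
  Compare pos 1 ('e') with pos 4 ('o'): MISMATCH
  Compare pos 2 ('e') with pos 3 ('h'): MISMATCH
Result: not a palindrome

0


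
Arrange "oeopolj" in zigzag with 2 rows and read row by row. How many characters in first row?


Zigzag "oeopolj" into 2 rows:
Placing characters:
  'o' => row 0
  'e' => row 1
  'o' => row 0
  'p' => row 1
  'o' => row 0
  'l' => row 1
  'j' => row 0
Rows:
  Row 0: "oooj"
  Row 1: "epl"
First row length: 4

4


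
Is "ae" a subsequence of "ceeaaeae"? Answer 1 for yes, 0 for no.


Check if "ae" is a subsequence of "ceeaaeae"
Greedy scan:
  Position 0 ('c'): no match needed
  Position 1 ('e'): no match needed
  Position 2 ('e'): no match needed
  Position 3 ('a'): matches sub[0] = 'a'
  Position 4 ('a'): no match needed
  Position 5 ('e'): matches sub[1] = 'e'
  Position 6 ('a'): no match needed
  Position 7 ('e'): no match needed
All 2 characters matched => is a subsequence

1


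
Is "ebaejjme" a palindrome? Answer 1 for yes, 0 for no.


Input: ebaejjme
Reversed: emjjeabe
  Compare pos 0 ('e') with pos 7 ('e'): match
  Compare pos 1 ('b') with pos 6 ('m'): MISMATCH
  Compare pos 2 ('a') with pos 5 ('j'): MISMATCH
  Compare pos 3 ('e') with pos 4 ('j'): MISMATCH
Result: not a palindrome

0


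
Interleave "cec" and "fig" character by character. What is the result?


Interleaving "cec" and "fig":
  Position 0: 'c' from first, 'f' from second => "cf"
  Position 1: 'e' from first, 'i' from second => "ei"
  Position 2: 'c' from first, 'g' from second => "cg"
Result: cfeicg

cfeicg


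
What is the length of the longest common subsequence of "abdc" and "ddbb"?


LCS of "abdc" and "ddbb"
DP table:
           d    d    b    b
      0    0    0    0    0
  a   0    0    0    0    0
  b   0    0    0    1    1
  d   0    1    1    1    1
  c   0    1    1    1    1
LCS length = dp[4][4] = 1

1


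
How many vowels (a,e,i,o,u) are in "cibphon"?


Input: cibphon
Checking each character:
  'c' at position 0: consonant
  'i' at position 1: vowel (running total: 1)
  'b' at position 2: consonant
  'p' at position 3: consonant
  'h' at position 4: consonant
  'o' at position 5: vowel (running total: 2)
  'n' at position 6: consonant
Total vowels: 2

2


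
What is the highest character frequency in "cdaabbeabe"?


Input: cdaabbeabe
Character counts:
  'a': 3
  'b': 3
  'c': 1
  'd': 1
  'e': 2
Maximum frequency: 3

3


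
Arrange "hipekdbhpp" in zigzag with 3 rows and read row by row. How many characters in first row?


Zigzag "hipekdbhpp" into 3 rows:
Placing characters:
  'h' => row 0
  'i' => row 1
  'p' => row 2
  'e' => row 1
  'k' => row 0
  'd' => row 1
  'b' => row 2
  'h' => row 1
  'p' => row 0
  'p' => row 1
Rows:
  Row 0: "hkp"
  Row 1: "iedhp"
  Row 2: "pb"
First row length: 3

3


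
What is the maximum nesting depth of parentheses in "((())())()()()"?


Input: "((())())()()()"
Tracking depth:
  Position 0 '(': depth becomes 1
  Position 1 '(': depth becomes 2
  Position 2 '(': depth becomes 3
  Position 3 ')': depth becomes 2
  Position 4 ')': depth becomes 1
  Position 5 '(': depth becomes 2
  Position 6 ')': depth becomes 1
  Position 7 ')': depth becomes 0
  Position 8 '(': depth becomes 1
  Position 9 ')': depth becomes 0
  Position 10 '(': depth becomes 1
  Position 11 ')': depth becomes 0
  Position 12 '(': depth becomes 1
  Position 13 ')': depth becomes 0
Maximum depth reached: 3

3


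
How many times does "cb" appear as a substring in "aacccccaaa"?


Searching for "cb" in "aacccccaaa"
Scanning each position:
  Position 0: "aa" => no
  Position 1: "ac" => no
  Position 2: "cc" => no
  Position 3: "cc" => no
  Position 4: "cc" => no
  Position 5: "cc" => no
  Position 6: "ca" => no
  Position 7: "aa" => no
  Position 8: "aa" => no
Total occurrences: 0

0


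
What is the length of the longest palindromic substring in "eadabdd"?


Input: "eadabdd"
Checking substrings for palindromes:
  [1:4] "ada" (len 3) => palindrome
  [5:7] "dd" (len 2) => palindrome
Longest palindromic substring: "ada" with length 3

3


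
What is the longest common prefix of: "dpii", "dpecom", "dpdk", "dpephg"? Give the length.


Words: dpii, dpecom, dpdk, dpephg
  Position 0: all 'd' => match
  Position 1: all 'p' => match
  Position 2: ('i', 'e', 'd', 'e') => mismatch, stop
LCP = "dp" (length 2)

2


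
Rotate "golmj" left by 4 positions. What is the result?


Input: "golmj", rotate left by 4
First 4 characters: "golm"
Remaining characters: "j"
Concatenate remaining + first: "j" + "golm" = "jgolm"

jgolm


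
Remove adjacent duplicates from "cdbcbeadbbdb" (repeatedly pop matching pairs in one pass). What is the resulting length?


Input: cdbcbeadbbdb
Stack-based adjacent duplicate removal:
  Read 'c': push. Stack: c
  Read 'd': push. Stack: cd
  Read 'b': push. Stack: cdb
  Read 'c': push. Stack: cdbc
  Read 'b': push. Stack: cdbcb
  Read 'e': push. Stack: cdbcbe
  Read 'a': push. Stack: cdbcbea
  Read 'd': push. Stack: cdbcbead
  Read 'b': push. Stack: cdbcbeadb
  Read 'b': matches stack top 'b' => pop. Stack: cdbcbead
  Read 'd': matches stack top 'd' => pop. Stack: cdbcbea
  Read 'b': push. Stack: cdbcbeab
Final stack: "cdbcbeab" (length 8)

8


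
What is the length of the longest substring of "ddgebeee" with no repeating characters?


Input: "ddgebeee"
Sliding window (track last position of each char):
  Position 0 ('d'): window [0,0] length 1 -- new best
  Position 1 ('d'): repeat (last at 0), move window start to 1
  Position 1 ('d'): window [1,1] length 1
  Position 2 ('g'): window [1,2] length 2 -- new best
  Position 3 ('e'): window [1,3] length 3 -- new best
  Position 4 ('b'): window [1,4] length 4 -- new best
  Position 5 ('e'): repeat (last at 3), move window start to 4
  Position 5 ('e'): window [4,5] length 2
  Position 6 ('e'): repeat (last at 5), move window start to 6
  Position 6 ('e'): window [6,6] length 1
  Position 7 ('e'): repeat (last at 6), move window start to 7
  Position 7 ('e'): window [7,7] length 1
Longest substring with no repeats: "dgeb" with length 4

4


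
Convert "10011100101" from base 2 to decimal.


Input: "10011100101" in base 2
Positional expansion:
  Digit '1' (value 1) x 2^10 = 1024
  Digit '0' (value 0) x 2^9 = 0
  Digit '0' (value 0) x 2^8 = 0
  Digit '1' (value 1) x 2^7 = 128
  Digit '1' (value 1) x 2^6 = 64
  Digit '1' (value 1) x 2^5 = 32
  Digit '0' (value 0) x 2^4 = 0
  Digit '0' (value 0) x 2^3 = 0
  Digit '1' (value 1) x 2^2 = 4
  Digit '0' (value 0) x 2^1 = 0
  Digit '1' (value 1) x 2^0 = 1
Sum = 1253

1253
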